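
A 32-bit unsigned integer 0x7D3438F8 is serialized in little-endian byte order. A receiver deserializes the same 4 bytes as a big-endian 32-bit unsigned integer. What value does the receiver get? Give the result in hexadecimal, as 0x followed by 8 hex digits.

0xF838347D

Stored little-endian, the bytes at ascending addresses are F8 38 34 7D.
Read back as big-endian, the last byte is least significant, giving 0xF838347D.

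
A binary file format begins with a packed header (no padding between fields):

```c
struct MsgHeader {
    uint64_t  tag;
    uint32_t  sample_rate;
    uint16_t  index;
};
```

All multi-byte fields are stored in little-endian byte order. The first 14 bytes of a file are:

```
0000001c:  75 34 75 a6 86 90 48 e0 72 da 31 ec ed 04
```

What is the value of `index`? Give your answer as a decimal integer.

1261

`index` follows `tag` (8 B), `sample_rate` (4 B), so it starts at offset 8 + 4 = 12 and occupies 2 bytes.
Bytes at offsets 12..13: ED 04.
In little-endian order the low byte comes first in memory.
Reassemble most-significant byte first: 04 ED → 0x04ED.
0x04ED = 1261.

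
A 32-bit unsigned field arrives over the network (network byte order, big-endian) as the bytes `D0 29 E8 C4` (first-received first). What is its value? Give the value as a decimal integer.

In big-endian order the high byte comes first in memory.
The bytes are already most-significant first: 0xD029E8C4.
0xD029E8C4 = 3492407492.

3492407492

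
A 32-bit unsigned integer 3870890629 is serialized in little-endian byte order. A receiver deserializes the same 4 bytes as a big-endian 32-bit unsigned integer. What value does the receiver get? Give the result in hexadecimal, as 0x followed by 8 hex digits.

0x851AB9E6

3870890629 in 32-bit hexadecimal is 0xE6B91A85.
Stored little-endian, the bytes at ascending addresses are 85 1A B9 E6.
Read back as big-endian, the last byte is least significant, giving 0x851AB9E6.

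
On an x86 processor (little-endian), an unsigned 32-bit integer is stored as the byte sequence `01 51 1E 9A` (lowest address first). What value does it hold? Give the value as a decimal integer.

2585678081

Little-endian: lowest address holds the least-significant byte.
Reassemble most-significant byte first: 9A 1E 51 01 → 0x9A1E5101.
0x9A1E5101 = 2585678081.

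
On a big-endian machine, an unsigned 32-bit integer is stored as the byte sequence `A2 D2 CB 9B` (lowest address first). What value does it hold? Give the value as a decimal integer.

2731723675

Big-endian stores the most-significant byte at the lowest address.
The bytes are already most-significant first: 0xA2D2CB9B.
0xA2D2CB9B = 2731723675.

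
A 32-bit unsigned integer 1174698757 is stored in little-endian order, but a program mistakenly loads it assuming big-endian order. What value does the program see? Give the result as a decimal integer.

91948102

1174698757 in 32-bit hexadecimal is 0x46047B05.
Stored little-endian, the bytes at ascending addresses are 05 7B 04 46.
Read back as big-endian, the last byte is least significant, giving 0x057B0446.
0x057B0446 = 91948102.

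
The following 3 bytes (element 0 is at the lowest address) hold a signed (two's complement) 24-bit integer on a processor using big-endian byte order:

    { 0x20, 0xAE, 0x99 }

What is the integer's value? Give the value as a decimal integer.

2141849

Big-endian: lowest address holds the most-significant byte.
The bytes are already most-significant first: 0x20AE99.
0x20AE99 = 2141849.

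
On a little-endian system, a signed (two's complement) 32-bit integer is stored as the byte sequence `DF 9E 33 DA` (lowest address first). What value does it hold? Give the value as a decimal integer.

Little-endian: lowest address holds the least-significant byte.
Reassemble most-significant byte first: DA 33 9E DF → 0xDA339EDF.
Top bit is set, so as a signed 32-bit value this is 0xDA339EDF − 2^32 = -634151201.

-634151201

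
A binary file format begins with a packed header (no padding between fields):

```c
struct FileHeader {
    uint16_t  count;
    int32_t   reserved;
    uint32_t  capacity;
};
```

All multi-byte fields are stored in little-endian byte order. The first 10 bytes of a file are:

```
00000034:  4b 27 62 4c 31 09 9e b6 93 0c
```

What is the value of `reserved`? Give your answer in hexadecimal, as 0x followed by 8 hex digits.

`reserved` follows `count` (2 bytes), so it starts at byte offset 2 and occupies 4 bytes.
Bytes at offsets 2..5: 62 4C 31 09.
In little-endian order the low byte comes first in memory.
Reassemble most-significant byte first: 09 31 4C 62 → 0x09314C62.

0x09314C62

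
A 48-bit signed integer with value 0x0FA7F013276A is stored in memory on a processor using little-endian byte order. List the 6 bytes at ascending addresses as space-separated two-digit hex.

6A 27 13 F0 A7 0F

Split into bytes (most-significant first): 0F A7 F0 13 27 6A.
Little-endian stores the least-significant byte at the lowest address.
So at ascending addresses the bytes are 6A 27 13 F0 A7 0F.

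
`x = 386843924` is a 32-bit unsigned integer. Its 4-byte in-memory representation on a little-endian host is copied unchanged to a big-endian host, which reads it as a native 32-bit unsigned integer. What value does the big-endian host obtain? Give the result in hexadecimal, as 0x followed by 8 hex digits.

0x14C50E17

386843924 in 32-bit hexadecimal is 0x170EC514.
Stored little-endian, the bytes at ascending addresses are 14 C5 0E 17.
Read back as big-endian, the last byte is least significant, giving 0x14C50E17.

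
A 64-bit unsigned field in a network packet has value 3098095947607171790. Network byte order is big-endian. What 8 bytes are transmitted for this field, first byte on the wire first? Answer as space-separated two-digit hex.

2A FE A5 D9 95 33 E2 CE

3098095947607171790 in hexadecimal, padded to 64 bits, is 0x2AFEA5D99533E2CE.
Split into bytes (most-significant first): 2A FE A5 D9 95 33 E2 CE.
Big-endian: lowest address holds the most-significant byte.
So the memory order matches the most-significant-first order: 2A FE A5 D9 95 33 E2 CE.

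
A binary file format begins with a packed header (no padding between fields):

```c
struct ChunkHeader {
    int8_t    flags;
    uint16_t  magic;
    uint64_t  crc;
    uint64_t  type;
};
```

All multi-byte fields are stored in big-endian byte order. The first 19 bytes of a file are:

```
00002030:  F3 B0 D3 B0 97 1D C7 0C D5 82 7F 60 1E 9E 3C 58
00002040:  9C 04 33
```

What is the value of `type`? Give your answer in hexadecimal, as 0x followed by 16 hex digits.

`type` follows `flags` (1 B), `magic` (2 B), `crc` (8 B), so it starts at offset 1 + 2 + 8 = 11 and occupies 8 bytes.
Bytes at offsets 11..18: 60 1E 9E 3C 58 9C 04 33.
Big-endian stores the most-significant byte at the lowest address.
The bytes are already most-significant first: 0x601E9E3C589C0433.

0x601E9E3C589C0433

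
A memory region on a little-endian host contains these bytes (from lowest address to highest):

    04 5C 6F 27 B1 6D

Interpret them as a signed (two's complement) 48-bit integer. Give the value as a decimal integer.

In little-endian order the low byte comes first in memory.
Reassemble most-significant byte first: 6D B1 27 6F 5C 04 → 0x6DB1276F5C04.
0x6DB1276F5C04 = 120607638248452.

120607638248452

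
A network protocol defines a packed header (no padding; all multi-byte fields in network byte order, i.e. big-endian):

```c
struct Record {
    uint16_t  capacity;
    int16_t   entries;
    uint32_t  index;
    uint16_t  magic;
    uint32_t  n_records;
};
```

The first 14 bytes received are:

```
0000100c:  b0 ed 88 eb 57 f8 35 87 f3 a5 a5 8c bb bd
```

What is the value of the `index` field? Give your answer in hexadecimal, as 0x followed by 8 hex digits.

0x57F83587

`index` follows `capacity` (2 B), `entries` (2 B), so it starts at offset 2 + 2 = 4 and occupies 4 bytes.
Bytes at offsets 4..7: 57 F8 35 87.
Big-endian: lowest address holds the most-significant byte.
The bytes are already most-significant first: 0x57F83587.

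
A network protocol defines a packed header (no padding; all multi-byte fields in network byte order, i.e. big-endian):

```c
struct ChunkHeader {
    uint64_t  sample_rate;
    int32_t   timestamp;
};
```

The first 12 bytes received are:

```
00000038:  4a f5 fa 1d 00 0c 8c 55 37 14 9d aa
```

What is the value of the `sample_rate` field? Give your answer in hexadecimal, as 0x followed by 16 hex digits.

0x4AF5FA1D000C8C55

`sample_rate` is the first field, at byte offset 0, occupying 8 bytes.
Bytes at offsets 0..7: 4A F5 FA 1D 00 0C 8C 55.
Big-endian: lowest address holds the most-significant byte.
The bytes are already most-significant first: 0x4AF5FA1D000C8C55.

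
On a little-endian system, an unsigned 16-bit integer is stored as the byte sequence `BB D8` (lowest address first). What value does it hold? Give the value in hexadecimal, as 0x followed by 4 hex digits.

Little-endian: lowest address holds the least-significant byte.
Reassemble most-significant byte first: D8 BB → 0xD8BB.

0xD8BB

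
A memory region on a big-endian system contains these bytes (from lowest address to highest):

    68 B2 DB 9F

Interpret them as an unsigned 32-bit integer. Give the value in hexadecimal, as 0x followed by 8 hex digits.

0x68B2DB9F

Big-endian stores the most-significant byte at the lowest address.
The bytes are already most-significant first: 0x68B2DB9F.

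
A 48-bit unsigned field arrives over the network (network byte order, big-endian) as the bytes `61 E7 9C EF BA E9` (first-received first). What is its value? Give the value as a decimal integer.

Big-endian: lowest address holds the most-significant byte.
The bytes are already most-significant first: 0x61E79CEFBAE9.
0x61E79CEFBAE9 = 107647398296297.

107647398296297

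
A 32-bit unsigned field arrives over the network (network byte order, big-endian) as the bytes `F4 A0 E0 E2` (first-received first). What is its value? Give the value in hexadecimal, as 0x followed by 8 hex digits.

0xF4A0E0E2

In big-endian order the high byte comes first in memory.
The bytes are already most-significant first: 0xF4A0E0E2.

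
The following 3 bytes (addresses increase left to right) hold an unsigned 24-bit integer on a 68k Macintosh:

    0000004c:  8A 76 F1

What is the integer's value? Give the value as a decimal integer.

Big-endian stores the most-significant byte at the lowest address.
The bytes are already most-significant first: 0x8A76F1.
0x8A76F1 = 9074417.

9074417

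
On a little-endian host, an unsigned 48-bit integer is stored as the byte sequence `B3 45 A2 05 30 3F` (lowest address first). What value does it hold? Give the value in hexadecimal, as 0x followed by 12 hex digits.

0x3F3005A245B3

Little-endian: lowest address holds the least-significant byte.
Reassemble most-significant byte first: 3F 30 05 A2 45 B3 → 0x3F3005A245B3.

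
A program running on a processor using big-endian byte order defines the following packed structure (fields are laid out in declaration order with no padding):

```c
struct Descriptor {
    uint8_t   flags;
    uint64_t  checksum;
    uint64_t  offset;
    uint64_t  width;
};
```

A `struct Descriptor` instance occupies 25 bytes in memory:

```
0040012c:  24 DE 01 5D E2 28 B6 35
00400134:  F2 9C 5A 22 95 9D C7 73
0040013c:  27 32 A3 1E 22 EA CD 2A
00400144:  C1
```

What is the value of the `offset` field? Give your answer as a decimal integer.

`offset` follows `flags` (1 B), `checksum` (8 B), so it starts at offset 1 + 8 = 9 and occupies 8 bytes.
Bytes at offsets 9..16: 9C 5A 22 95 9D C7 73 27.
Big-endian: lowest address holds the most-significant byte.
The bytes are already most-significant first: 0x9C5A22959DC77327.
0x9C5A22959DC77327 = 11266355443813282599.

11266355443813282599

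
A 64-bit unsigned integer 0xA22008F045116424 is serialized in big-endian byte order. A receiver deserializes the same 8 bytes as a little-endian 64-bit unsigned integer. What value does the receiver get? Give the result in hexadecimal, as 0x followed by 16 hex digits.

0x24641145F00820A2

Stored big-endian, the bytes at ascending addresses are A2 20 08 F0 45 11 64 24.
Read back as little-endian, the first byte is least significant, giving 0x24641145F00820A2.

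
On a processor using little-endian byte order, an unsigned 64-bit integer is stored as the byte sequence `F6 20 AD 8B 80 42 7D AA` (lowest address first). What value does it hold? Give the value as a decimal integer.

12285048478403207414

Little-endian stores the least-significant byte at the lowest address.
Reassemble most-significant byte first: AA 7D 42 80 8B AD 20 F6 → 0xAA7D42808BAD20F6.
0xAA7D42808BAD20F6 = 12285048478403207414.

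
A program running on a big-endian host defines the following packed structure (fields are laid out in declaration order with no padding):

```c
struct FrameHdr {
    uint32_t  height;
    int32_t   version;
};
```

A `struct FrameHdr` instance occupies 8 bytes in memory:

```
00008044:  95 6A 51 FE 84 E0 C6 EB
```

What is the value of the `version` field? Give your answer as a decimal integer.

-2065643797

`version` follows `height` (4 bytes), so it starts at byte offset 4 and occupies 4 bytes.
Bytes at offsets 4..7: 84 E0 C6 EB.
Big-endian stores the most-significant byte at the lowest address.
The bytes are already most-significant first: 0x84E0C6EB.
Top bit is set, so as a signed 32-bit value this is 0x84E0C6EB − 2^32 = -2065643797.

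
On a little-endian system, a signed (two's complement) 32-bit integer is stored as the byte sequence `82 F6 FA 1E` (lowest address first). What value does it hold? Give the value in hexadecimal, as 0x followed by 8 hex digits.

Little-endian: lowest address holds the least-significant byte.
Reassemble most-significant byte first: 1E FA F6 82 → 0x1EFAF682.

0x1EFAF682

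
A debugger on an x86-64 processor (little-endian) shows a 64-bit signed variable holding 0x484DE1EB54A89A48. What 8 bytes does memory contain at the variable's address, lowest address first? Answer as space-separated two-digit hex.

48 9A A8 54 EB E1 4D 48

Split into bytes (most-significant first): 48 4D E1 EB 54 A8 9A 48.
Little-endian: lowest address holds the least-significant byte.
So at ascending addresses the bytes are 48 9A A8 54 EB E1 4D 48.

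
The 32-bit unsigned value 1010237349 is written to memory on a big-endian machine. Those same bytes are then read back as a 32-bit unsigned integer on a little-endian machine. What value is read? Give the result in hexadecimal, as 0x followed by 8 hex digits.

0xA5FF363C

1010237349 in 32-bit hexadecimal is 0x3C36FFA5.
Stored big-endian, the bytes at ascending addresses are 3C 36 FF A5.
Read back as little-endian, the first byte is least significant, giving 0xA5FF363C.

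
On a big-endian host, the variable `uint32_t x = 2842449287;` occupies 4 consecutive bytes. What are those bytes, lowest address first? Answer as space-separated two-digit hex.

A9 6C 55 87

2842449287 in hexadecimal, padded to 32 bits, is 0xA96C5587.
Split into bytes (most-significant first): A9 6C 55 87.
In big-endian order the high byte comes first in memory.
So the memory order matches the most-significant-first order: A9 6C 55 87.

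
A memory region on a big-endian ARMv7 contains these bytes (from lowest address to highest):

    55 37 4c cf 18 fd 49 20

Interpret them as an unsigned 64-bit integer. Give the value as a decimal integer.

In big-endian order the high byte comes first in memory.
The bytes are already most-significant first: 0x55374CCF18FD4920.
0x55374CCF18FD4920 = 6140461069304154400.

6140461069304154400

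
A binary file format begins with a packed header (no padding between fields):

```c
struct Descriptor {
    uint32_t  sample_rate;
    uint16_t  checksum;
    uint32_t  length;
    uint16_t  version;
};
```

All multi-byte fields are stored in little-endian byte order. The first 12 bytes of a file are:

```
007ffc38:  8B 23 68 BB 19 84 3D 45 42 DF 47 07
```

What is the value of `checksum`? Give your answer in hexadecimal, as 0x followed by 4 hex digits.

`checksum` follows `sample_rate` (4 bytes), so it starts at byte offset 4 and occupies 2 bytes.
Bytes at offsets 4..5: 19 84.
In little-endian order the low byte comes first in memory.
Reassemble most-significant byte first: 84 19 → 0x8419.

0x8419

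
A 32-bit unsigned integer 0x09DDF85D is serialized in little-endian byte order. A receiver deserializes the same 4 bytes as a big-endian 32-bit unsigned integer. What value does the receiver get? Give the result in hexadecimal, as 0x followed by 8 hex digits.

Stored little-endian, the bytes at ascending addresses are 5D F8 DD 09.
Read back as big-endian, the last byte is least significant, giving 0x5DF8DD09.

0x5DF8DD09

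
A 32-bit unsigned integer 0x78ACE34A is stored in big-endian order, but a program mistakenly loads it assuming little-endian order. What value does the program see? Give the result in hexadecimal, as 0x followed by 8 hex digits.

Stored big-endian, the bytes at ascending addresses are 78 AC E3 4A.
Read back as little-endian, the first byte is least significant, giving 0x4AE3AC78.

0x4AE3AC78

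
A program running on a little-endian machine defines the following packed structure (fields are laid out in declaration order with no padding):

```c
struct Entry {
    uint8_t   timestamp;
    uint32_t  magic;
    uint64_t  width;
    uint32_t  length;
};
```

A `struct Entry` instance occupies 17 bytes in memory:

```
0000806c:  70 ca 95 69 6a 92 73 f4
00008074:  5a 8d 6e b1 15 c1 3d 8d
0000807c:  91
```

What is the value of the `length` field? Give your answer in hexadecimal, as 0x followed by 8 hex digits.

`length` follows `timestamp` (1 B), `magic` (4 B), `width` (8 B), so it starts at offset 1 + 4 + 8 = 13 and occupies 4 bytes.
Bytes at offsets 13..16: C1 3D 8D 91.
In little-endian order the low byte comes first in memory.
Reassemble most-significant byte first: 91 8D 3D C1 → 0x918D3DC1.

0x918D3DC1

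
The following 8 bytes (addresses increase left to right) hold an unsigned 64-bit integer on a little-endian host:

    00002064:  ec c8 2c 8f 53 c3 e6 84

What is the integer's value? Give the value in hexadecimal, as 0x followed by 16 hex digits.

0x84E6C3538F2CC8EC

Little-endian: lowest address holds the least-significant byte.
Reassemble most-significant byte first: 84 E6 C3 53 8F 2C C8 EC → 0x84E6C3538F2CC8EC.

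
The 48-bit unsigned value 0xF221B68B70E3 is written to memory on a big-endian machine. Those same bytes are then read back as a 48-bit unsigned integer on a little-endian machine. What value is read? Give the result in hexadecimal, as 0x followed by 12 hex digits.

Stored big-endian, the bytes at ascending addresses are F2 21 B6 8B 70 E3.
Read back as little-endian, the first byte is least significant, giving 0xE3708BB621F2.

0xE3708BB621F2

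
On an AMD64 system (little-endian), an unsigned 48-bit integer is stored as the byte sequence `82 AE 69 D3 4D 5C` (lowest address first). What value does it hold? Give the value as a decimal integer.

101489329155714

Little-endian stores the least-significant byte at the lowest address.
Reassemble most-significant byte first: 5C 4D D3 69 AE 82 → 0x5C4DD369AE82.
0x5C4DD369AE82 = 101489329155714.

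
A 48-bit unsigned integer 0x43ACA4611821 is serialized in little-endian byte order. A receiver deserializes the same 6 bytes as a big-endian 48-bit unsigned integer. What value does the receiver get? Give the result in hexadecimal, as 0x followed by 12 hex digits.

0x211861A4AC43

Stored little-endian, the bytes at ascending addresses are 21 18 61 A4 AC 43.
Read back as big-endian, the last byte is least significant, giving 0x211861A4AC43.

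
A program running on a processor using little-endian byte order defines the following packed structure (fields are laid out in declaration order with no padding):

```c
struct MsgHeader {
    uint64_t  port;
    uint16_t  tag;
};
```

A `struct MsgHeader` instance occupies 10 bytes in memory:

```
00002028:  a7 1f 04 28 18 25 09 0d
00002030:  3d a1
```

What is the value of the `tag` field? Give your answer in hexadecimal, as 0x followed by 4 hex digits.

`tag` follows `port` (8 bytes), so it starts at byte offset 8 and occupies 2 bytes.
Bytes at offsets 8..9: 3D A1.
In little-endian order the low byte comes first in memory.
Reassemble most-significant byte first: A1 3D → 0xA13D.

0xA13D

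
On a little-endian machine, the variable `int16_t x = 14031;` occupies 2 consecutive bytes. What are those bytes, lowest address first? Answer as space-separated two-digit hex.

14031 in hexadecimal, padded to 16 bits, is 0x36CF.
Split into bytes (most-significant first): 36 CF.
Little-endian stores the least-significant byte at the lowest address.
So at ascending addresses the bytes are CF 36.

CF 36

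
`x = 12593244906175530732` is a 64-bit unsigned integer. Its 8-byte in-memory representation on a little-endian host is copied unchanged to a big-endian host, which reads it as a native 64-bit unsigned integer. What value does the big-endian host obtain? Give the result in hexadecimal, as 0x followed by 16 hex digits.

0xEC0617328531C4AE

12593244906175530732 in 64-bit hexadecimal is 0xAEC43185321706EC.
Stored little-endian, the bytes at ascending addresses are EC 06 17 32 85 31 C4 AE.
Read back as big-endian, the last byte is least significant, giving 0xEC0617328531C4AE.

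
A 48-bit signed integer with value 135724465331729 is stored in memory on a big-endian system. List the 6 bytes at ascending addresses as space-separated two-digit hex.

135724465331729 in hexadecimal, padded to 48 bits, is 0x7B70D08B1E11.
Split into bytes (most-significant first): 7B 70 D0 8B 1E 11.
In big-endian order the high byte comes first in memory.
So the memory order matches the most-significant-first order: 7B 70 D0 8B 1E 11.

7B 70 D0 8B 1E 11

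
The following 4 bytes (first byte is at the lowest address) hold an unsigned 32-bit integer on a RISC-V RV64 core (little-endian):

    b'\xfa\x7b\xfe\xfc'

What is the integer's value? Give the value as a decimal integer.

Little-endian: lowest address holds the least-significant byte.
Reassemble most-significant byte first: FC FE 7B FA → 0xFCFE7BFA.
0xFCFE7BFA = 4244536314.

4244536314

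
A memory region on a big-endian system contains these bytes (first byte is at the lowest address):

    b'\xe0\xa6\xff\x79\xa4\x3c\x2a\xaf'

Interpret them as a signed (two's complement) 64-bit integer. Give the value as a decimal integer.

-2258837265168192849

Big-endian stores the most-significant byte at the lowest address.
The bytes are already most-significant first: 0xE0A6FF79A43C2AAF.
Top bit is set, so as a signed 64-bit value this is 0xE0A6FF79A43C2AAF − 2^64 = -2258837265168192849.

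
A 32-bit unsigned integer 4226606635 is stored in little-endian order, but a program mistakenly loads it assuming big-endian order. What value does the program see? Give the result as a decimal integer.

736554235

4226606635 in 32-bit hexadecimal is 0xFBECE62B.
Stored little-endian, the bytes at ascending addresses are 2B E6 EC FB.
Read back as big-endian, the last byte is least significant, giving 0x2BE6ECFB.
0x2BE6ECFB = 736554235.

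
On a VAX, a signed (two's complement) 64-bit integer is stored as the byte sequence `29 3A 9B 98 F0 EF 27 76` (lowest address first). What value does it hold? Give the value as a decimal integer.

In little-endian order the low byte comes first in memory.
Reassemble most-significant byte first: 76 27 EF F0 98 9B 3A 29 → 0x7627EFF0989B3A29.
0x7627EFF0989B3A29 = 8514037437198711337.

8514037437198711337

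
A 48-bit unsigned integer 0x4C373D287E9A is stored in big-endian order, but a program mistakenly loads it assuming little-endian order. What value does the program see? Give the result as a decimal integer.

169866631657292

Stored big-endian, the bytes at ascending addresses are 4C 37 3D 28 7E 9A.
Read back as little-endian, the first byte is least significant, giving 0x9A7E283D374C.
0x9A7E283D374C = 169866631657292.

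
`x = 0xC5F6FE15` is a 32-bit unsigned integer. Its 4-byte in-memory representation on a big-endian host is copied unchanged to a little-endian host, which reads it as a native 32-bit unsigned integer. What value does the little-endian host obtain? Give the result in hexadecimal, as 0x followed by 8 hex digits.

Stored big-endian, the bytes at ascending addresses are C5 F6 FE 15.
Read back as little-endian, the first byte is least significant, giving 0x15FEF6C5.

0x15FEF6C5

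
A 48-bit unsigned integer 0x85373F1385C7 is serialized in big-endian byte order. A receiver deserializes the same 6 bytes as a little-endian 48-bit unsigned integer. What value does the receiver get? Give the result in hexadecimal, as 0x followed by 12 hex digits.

0xC785133F3785

Stored big-endian, the bytes at ascending addresses are 85 37 3F 13 85 C7.
Read back as little-endian, the first byte is least significant, giving 0xC785133F3785.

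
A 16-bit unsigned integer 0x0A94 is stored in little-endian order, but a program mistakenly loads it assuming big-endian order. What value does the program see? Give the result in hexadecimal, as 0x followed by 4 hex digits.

0x940A

Stored little-endian, the bytes at ascending addresses are 94 0A.
Read back as big-endian, the last byte is least significant, giving 0x940A.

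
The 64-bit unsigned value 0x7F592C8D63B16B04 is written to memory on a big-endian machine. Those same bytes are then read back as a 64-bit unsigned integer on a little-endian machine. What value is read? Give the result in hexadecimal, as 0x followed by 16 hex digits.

0x046BB1638D2C597F

Stored big-endian, the bytes at ascending addresses are 7F 59 2C 8D 63 B1 6B 04.
Read back as little-endian, the first byte is least significant, giving 0x046BB1638D2C597F.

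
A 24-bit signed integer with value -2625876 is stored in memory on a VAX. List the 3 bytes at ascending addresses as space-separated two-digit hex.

Two's complement of -2625876 in 24 bits: 2625876 = 0x281154; invert → 0xD7EEAB; add 1 → 0xD7EEAC.
Split into bytes (most-significant first): D7 EE AC.
Little-endian: lowest address holds the least-significant byte.
So at ascending addresses the bytes are AC EE D7.

AC EE D7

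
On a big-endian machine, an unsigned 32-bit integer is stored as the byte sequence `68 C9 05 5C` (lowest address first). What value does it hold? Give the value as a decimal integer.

1758004572

In big-endian order the high byte comes first in memory.
The bytes are already most-significant first: 0x68C9055C.
0x68C9055C = 1758004572.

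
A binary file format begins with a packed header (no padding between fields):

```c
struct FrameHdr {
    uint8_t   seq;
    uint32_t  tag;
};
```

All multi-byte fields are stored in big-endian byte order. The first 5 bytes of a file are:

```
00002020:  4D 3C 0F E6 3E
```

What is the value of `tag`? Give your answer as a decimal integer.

`tag` follows `seq` (1 byte), so it starts at byte offset 1 and occupies 4 bytes.
Bytes at offsets 1..4: 3C 0F E6 3E.
In big-endian order the high byte comes first in memory.
The bytes are already most-significant first: 0x3C0FE63E.
0x3C0FE63E = 1007674942.

1007674942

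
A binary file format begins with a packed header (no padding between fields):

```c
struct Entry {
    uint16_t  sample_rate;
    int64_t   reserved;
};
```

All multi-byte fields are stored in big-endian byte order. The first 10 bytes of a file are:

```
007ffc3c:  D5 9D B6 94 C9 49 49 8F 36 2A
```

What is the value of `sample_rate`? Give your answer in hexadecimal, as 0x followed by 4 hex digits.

0xD59D

`sample_rate` is the first field, at byte offset 0, occupying 2 bytes.
Bytes at offsets 0..1: D5 9D.
Big-endian: lowest address holds the most-significant byte.
The bytes are already most-significant first: 0xD59D.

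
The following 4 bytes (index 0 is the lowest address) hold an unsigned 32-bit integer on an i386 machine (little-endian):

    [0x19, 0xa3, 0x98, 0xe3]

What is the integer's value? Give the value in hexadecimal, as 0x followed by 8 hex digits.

0xE398A319

In little-endian order the low byte comes first in memory.
Reassemble most-significant byte first: E3 98 A3 19 → 0xE398A319.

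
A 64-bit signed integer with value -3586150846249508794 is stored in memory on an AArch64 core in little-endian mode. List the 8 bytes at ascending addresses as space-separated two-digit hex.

Two's complement of -3586150846249508794 in 64 bits: 3586150846249508794 = 0x31C49131C5AB1FBA; invert → 0xCE3B6ECE3A54E045; add 1 → 0xCE3B6ECE3A54E046.
Split into bytes (most-significant first): CE 3B 6E CE 3A 54 E0 46.
Little-endian: lowest address holds the least-significant byte.
So at ascending addresses the bytes are 46 E0 54 3A CE 6E 3B CE.

46 E0 54 3A CE 6E 3B CE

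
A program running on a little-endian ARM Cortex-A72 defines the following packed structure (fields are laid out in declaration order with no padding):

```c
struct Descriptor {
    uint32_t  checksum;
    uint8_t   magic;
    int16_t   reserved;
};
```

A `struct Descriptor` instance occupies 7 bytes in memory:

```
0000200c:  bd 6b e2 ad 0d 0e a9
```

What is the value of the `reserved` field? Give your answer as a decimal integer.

-22258

`reserved` follows `checksum` (4 B), `magic` (1 B), so it starts at offset 4 + 1 = 5 and occupies 2 bytes.
Bytes at offsets 5..6: 0E A9.
Little-endian: lowest address holds the least-significant byte.
Reassemble most-significant byte first: A9 0E → 0xA90E.
Top bit is set, so as a signed 16-bit value this is 0xA90E − 2^16 = -22258.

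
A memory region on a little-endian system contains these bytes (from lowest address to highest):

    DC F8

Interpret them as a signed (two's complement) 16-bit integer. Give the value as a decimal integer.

In little-endian order the low byte comes first in memory.
Reassemble most-significant byte first: F8 DC → 0xF8DC.
Top bit is set, so as a signed 16-bit value this is 0xF8DC − 2^16 = -1828.

-1828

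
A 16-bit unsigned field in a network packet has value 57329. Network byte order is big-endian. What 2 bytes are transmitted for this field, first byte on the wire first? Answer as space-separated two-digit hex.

57329 in hexadecimal, padded to 16 bits, is 0xDFF1.
Split into bytes (most-significant first): DF F1.
Big-endian: lowest address holds the most-significant byte.
So the memory order matches the most-significant-first order: DF F1.

DF F1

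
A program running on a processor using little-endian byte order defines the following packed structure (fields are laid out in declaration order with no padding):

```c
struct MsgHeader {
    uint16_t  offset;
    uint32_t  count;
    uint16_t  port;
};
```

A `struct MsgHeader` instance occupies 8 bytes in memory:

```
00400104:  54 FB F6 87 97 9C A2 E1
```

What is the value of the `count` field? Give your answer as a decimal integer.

`count` follows `offset` (2 bytes), so it starts at byte offset 2 and occupies 4 bytes.
Bytes at offsets 2..5: F6 87 97 9C.
Little-endian stores the least-significant byte at the lowest address.
Reassemble most-significant byte first: 9C 97 87 F6 → 0x9C9787F6.
0x9C9787F6 = 2627176438.

2627176438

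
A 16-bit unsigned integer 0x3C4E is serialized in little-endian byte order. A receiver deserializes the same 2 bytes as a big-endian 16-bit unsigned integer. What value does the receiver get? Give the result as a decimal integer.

Stored little-endian, the bytes at ascending addresses are 4E 3C.
Read back as big-endian, the last byte is least significant, giving 0x4E3C.
0x4E3C = 20028.

20028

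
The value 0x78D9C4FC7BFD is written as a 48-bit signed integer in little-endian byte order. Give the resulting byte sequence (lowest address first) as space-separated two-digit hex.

FD 7B FC C4 D9 78

Split into bytes (most-significant first): 78 D9 C4 FC 7B FD.
Little-endian: lowest address holds the least-significant byte.
So at ascending addresses the bytes are FD 7B FC C4 D9 78.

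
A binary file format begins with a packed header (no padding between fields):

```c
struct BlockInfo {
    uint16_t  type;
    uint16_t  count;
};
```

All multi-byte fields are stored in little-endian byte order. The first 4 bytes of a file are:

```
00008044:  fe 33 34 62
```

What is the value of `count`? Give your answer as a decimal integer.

`count` follows `type` (2 bytes), so it starts at byte offset 2 and occupies 2 bytes.
Bytes at offsets 2..3: 34 62.
In little-endian order the low byte comes first in memory.
Reassemble most-significant byte first: 62 34 → 0x6234.
0x6234 = 25140.

25140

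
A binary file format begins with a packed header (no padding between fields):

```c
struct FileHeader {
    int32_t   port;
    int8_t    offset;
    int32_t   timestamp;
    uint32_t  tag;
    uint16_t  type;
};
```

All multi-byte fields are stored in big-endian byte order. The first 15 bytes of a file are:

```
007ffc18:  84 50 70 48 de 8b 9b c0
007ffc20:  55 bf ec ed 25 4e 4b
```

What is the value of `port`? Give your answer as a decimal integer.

`port` is the first field, at byte offset 0, occupying 4 bytes.
Bytes at offsets 0..3: 84 50 70 48.
Big-endian stores the most-significant byte at the lowest address.
The bytes are already most-significant first: 0x84507048.
Top bit is set, so as a signed 32-bit value this is 0x84507048 − 2^32 = -2075103160.

-2075103160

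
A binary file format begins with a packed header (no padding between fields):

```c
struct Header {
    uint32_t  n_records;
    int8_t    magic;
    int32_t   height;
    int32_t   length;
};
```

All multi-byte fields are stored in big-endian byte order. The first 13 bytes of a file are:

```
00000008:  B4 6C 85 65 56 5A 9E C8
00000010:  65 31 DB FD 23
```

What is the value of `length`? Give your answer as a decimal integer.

836500771

`length` follows `n_records` (4 B), `magic` (1 B), `height` (4 B), so it starts at offset 4 + 1 + 4 = 9 and occupies 4 bytes.
Bytes at offsets 9..12: 31 DB FD 23.
In big-endian order the high byte comes first in memory.
The bytes are already most-significant first: 0x31DBFD23.
0x31DBFD23 = 836500771.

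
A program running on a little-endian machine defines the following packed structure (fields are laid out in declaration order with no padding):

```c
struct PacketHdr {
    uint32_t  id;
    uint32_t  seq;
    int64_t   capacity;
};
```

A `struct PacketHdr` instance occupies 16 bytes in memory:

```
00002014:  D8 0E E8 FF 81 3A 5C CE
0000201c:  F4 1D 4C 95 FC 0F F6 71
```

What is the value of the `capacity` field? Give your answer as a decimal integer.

8211768548067646964

`capacity` follows `id` (4 B), `seq` (4 B), so it starts at offset 4 + 4 = 8 and occupies 8 bytes.
Bytes at offsets 8..15: F4 1D 4C 95 FC 0F F6 71.
In little-endian order the low byte comes first in memory.
Reassemble most-significant byte first: 71 F6 0F FC 95 4C 1D F4 → 0x71F60FFC954C1DF4.
0x71F60FFC954C1DF4 = 8211768548067646964.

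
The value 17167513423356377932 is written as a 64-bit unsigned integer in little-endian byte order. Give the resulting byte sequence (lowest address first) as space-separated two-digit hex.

4C 3B E8 4B 80 42 3F EE

17167513423356377932 in hexadecimal, padded to 64 bits, is 0xEE3F42804BE83B4C.
Split into bytes (most-significant first): EE 3F 42 80 4B E8 3B 4C.
In little-endian order the low byte comes first in memory.
So at ascending addresses the bytes are 4C 3B E8 4B 80 42 3F EE.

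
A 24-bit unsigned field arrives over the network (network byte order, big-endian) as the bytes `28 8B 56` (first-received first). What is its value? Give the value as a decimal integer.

In big-endian order the high byte comes first in memory.
The bytes are already most-significant first: 0x288B56.
0x288B56 = 2657110.

2657110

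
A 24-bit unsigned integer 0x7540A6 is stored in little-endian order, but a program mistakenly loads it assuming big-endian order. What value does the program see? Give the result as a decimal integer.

Stored little-endian, the bytes at ascending addresses are A6 40 75.
Read back as big-endian, the last byte is least significant, giving 0xA64075.
0xA64075 = 10895477.

10895477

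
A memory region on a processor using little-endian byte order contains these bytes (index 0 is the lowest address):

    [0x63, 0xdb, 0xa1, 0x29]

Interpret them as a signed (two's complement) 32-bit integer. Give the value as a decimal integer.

698473315

In little-endian order the low byte comes first in memory.
Reassemble most-significant byte first: 29 A1 DB 63 → 0x29A1DB63.
0x29A1DB63 = 698473315.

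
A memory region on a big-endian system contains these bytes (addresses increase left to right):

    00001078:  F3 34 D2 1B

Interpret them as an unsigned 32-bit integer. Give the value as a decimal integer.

4080325147

Big-endian stores the most-significant byte at the lowest address.
The bytes are already most-significant first: 0xF334D21B.
0xF334D21B = 4080325147.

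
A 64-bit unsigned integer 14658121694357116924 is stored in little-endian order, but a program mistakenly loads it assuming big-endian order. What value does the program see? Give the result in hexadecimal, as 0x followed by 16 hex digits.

14658121694357116924 in 64-bit hexadecimal is 0xCB6C1C04DA9A57FC.
Stored little-endian, the bytes at ascending addresses are FC 57 9A DA 04 1C 6C CB.
Read back as big-endian, the last byte is least significant, giving 0xFC579ADA041C6CCB.

0xFC579ADA041C6CCB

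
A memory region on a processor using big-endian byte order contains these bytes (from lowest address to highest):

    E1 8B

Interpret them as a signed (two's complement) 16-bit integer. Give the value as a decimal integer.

In big-endian order the high byte comes first in memory.
The bytes are already most-significant first: 0xE18B.
Top bit is set, so as a signed 16-bit value this is 0xE18B − 2^16 = -7797.

-7797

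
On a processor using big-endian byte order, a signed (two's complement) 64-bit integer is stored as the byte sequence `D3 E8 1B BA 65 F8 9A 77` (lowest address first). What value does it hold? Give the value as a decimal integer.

Big-endian stores the most-significant byte at the lowest address.
The bytes are already most-significant first: 0xD3E81BBA65F89A77.
Top bit is set, so as a signed 64-bit value this is 0xD3E81BBA65F89A77 − 2^64 = -3177259049721226633.

-3177259049721226633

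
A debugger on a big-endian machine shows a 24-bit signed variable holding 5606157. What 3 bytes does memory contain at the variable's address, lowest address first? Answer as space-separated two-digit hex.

5606157 in hexadecimal, padded to 24 bits, is 0x558B0D.
Split into bytes (most-significant first): 55 8B 0D.
Big-endian stores the most-significant byte at the lowest address.
So the memory order matches the most-significant-first order: 55 8B 0D.

55 8B 0D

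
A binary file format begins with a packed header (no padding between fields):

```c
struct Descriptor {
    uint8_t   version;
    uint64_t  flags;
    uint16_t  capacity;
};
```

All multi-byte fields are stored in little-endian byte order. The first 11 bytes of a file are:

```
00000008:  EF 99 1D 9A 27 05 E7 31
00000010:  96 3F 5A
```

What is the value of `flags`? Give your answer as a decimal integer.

10822685388873276825

`flags` follows `version` (1 byte), so it starts at byte offset 1 and occupies 8 bytes.
Bytes at offsets 1..8: 99 1D 9A 27 05 E7 31 96.
In little-endian order the low byte comes first in memory.
Reassemble most-significant byte first: 96 31 E7 05 27 9A 1D 99 → 0x9631E705279A1D99.
0x9631E705279A1D99 = 10822685388873276825.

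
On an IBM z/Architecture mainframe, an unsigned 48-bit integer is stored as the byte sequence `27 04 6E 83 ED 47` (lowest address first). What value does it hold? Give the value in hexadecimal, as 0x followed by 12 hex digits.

In big-endian order the high byte comes first in memory.
The bytes are already most-significant first: 0x27046E83ED47.

0x27046E83ED47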